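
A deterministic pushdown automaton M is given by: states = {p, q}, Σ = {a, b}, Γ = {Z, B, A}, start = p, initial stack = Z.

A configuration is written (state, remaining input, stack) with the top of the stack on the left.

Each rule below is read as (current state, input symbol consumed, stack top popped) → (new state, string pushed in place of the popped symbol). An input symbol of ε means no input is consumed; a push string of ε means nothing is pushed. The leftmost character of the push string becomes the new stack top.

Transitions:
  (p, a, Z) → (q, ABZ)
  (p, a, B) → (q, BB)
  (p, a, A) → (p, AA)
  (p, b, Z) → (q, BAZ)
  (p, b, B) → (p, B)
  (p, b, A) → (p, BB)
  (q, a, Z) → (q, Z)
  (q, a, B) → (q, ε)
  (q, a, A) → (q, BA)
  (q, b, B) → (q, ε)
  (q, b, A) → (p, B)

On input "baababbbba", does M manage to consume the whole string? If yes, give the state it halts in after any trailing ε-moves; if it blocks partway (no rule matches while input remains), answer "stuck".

q

(p, baababbbba, Z)
  read b, top Z: go to q, push BAZ → (q, aababbbba, BAZ)
  read a, top B: go to q, push ε → (q, ababbbba, AZ)
  read a, top A: go to q, push BA → (q, babbbba, BAZ)
  read b, top B: go to q, push ε → (q, abbbba, AZ)
  read a, top A: go to q, push BA → (q, bbbba, BAZ)
  read b, top B: go to q, push ε → (q, bbba, AZ)
  read b, top A: go to p, push B → (p, bba, BZ)
  read b, top B: go to p, push B → (p, ba, BZ)
  read b, top B: go to p, push B → (p, a, BZ)
  read a, top B: go to q, push BB → (q, ε, BBZ)
All input consumed; M is in state q.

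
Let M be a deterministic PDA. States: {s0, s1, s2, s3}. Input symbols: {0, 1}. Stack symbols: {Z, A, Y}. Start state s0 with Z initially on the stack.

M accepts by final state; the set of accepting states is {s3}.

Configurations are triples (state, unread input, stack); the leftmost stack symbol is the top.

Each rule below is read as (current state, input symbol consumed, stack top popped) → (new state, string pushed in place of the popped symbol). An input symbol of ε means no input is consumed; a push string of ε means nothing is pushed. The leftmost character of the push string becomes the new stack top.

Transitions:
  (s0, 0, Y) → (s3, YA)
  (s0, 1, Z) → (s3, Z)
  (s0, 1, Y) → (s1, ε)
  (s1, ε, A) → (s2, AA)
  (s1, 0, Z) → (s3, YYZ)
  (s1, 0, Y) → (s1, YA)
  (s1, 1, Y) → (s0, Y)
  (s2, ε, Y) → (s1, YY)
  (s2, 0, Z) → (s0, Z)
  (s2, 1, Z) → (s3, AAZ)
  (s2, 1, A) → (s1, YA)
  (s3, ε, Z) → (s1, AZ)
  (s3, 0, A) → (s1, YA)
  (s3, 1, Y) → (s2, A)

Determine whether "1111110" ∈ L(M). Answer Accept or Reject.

Accept

(s0, 1111110, Z)
  read 1, top Z: go to s3, push Z → (s3, 111110, Z)
  ε-move, top Z: go to s1, push AZ → (s1, 111110, AZ)
  ε-move, top A: go to s2, push AA → (s2, 111110, AAZ)
  read 1, top A: go to s1, push YA → (s1, 11110, YAAZ)
  read 1, top Y: go to s0, push Y → (s0, 1110, YAAZ)
  read 1, top Y: go to s1, push ε → (s1, 110, AAZ)
  ε-move, top A: go to s2, push AA → (s2, 110, AAAZ)
  read 1, top A: go to s1, push YA → (s1, 10, YAAAZ)
  read 1, top Y: go to s0, push Y → (s0, 0, YAAAZ)
  read 0, top Y: go to s3, push YA → (s3, ε, YAAAAZ)
All input consumed; state s3 ∈ F.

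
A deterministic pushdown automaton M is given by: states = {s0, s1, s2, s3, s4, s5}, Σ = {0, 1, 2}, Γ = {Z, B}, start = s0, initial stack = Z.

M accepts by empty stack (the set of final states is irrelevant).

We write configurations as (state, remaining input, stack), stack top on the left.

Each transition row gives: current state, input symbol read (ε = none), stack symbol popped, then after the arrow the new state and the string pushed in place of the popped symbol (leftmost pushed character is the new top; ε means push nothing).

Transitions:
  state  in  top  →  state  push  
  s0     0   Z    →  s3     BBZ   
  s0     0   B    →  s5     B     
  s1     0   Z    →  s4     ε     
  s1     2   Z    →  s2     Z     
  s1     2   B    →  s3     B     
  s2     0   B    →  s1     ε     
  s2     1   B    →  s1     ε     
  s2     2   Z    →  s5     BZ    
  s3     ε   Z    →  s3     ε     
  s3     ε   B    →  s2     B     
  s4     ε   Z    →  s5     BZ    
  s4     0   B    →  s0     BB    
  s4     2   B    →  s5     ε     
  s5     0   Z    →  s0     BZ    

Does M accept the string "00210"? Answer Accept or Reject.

(s0, 00210, Z)
  read 0, top Z: go to s3, push BBZ → (s3, 0210, BBZ)
  ε-move, top B: go to s2, push B → (s2, 0210, BBZ)
  read 0, top B: go to s1, push ε → (s1, 210, BZ)
  read 2, top B: go to s3, push B → (s3, 10, BZ)
  ε-move, top B: go to s2, push B → (s2, 10, BZ)
  read 1, top B: go to s1, push ε → (s1, 0, Z)
  read 0, top Z: go to s4, push ε → (s4, ε, ε)
All input consumed and the stack is empty.

Accept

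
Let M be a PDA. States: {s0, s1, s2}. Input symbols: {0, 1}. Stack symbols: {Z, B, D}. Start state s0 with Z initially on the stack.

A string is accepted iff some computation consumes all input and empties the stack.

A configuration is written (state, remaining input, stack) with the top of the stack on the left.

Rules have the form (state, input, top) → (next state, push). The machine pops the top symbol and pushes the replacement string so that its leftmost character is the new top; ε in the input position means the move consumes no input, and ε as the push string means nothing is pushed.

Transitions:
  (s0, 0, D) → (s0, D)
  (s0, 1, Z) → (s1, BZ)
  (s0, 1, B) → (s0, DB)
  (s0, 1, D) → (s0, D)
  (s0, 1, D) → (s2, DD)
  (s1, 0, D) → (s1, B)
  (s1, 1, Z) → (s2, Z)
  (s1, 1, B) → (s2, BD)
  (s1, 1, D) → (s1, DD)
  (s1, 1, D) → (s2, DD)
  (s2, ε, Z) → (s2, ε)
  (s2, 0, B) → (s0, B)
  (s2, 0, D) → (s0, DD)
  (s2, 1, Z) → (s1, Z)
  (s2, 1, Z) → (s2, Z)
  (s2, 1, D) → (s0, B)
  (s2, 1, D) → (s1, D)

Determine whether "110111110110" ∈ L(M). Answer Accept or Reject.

Reject

No computation consumes all input and empties the stack.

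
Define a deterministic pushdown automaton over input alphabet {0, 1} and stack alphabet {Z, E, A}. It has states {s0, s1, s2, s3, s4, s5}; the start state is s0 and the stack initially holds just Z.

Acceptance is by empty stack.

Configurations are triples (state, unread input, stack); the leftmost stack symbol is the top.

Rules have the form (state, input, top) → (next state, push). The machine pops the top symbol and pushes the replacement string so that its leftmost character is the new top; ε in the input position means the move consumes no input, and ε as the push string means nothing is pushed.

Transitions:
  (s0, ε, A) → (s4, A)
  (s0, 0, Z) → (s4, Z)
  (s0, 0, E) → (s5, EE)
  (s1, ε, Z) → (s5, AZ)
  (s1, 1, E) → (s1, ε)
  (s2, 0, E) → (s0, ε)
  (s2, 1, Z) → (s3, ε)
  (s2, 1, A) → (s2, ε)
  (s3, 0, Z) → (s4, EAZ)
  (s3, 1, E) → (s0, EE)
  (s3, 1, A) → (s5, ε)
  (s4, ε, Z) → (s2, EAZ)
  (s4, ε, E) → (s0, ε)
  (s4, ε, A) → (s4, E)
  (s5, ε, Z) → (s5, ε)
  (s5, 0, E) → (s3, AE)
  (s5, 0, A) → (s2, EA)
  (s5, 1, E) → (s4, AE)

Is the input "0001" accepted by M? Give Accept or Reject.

(s0, 0001, Z) ⊢ (s4, 001, Z) ⊢ (s2, 001, EAZ) ⊢ (s0, 01, AZ) ⊢ (s4, 01, AZ) ⊢ (s4, 01, EZ) ⊢ (s0, 01, Z) ⊢ (s4, 1, Z) ⊢ (s2, 1, EAZ)
No transition applies at (s2, 1, EAZ); input not fully consumed.

Reject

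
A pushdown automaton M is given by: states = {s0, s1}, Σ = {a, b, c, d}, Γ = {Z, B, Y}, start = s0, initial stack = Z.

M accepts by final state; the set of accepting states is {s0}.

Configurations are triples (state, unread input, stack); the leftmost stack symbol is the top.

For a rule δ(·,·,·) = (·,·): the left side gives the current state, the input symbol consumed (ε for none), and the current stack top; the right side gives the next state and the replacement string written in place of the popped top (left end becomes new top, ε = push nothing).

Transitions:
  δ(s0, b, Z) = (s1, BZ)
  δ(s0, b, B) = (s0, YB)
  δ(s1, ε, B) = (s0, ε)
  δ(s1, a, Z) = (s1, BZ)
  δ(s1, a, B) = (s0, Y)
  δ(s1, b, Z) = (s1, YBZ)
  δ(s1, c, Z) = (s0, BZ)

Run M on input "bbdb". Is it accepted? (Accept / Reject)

Reject

No computation consumes all input and reaches a final state.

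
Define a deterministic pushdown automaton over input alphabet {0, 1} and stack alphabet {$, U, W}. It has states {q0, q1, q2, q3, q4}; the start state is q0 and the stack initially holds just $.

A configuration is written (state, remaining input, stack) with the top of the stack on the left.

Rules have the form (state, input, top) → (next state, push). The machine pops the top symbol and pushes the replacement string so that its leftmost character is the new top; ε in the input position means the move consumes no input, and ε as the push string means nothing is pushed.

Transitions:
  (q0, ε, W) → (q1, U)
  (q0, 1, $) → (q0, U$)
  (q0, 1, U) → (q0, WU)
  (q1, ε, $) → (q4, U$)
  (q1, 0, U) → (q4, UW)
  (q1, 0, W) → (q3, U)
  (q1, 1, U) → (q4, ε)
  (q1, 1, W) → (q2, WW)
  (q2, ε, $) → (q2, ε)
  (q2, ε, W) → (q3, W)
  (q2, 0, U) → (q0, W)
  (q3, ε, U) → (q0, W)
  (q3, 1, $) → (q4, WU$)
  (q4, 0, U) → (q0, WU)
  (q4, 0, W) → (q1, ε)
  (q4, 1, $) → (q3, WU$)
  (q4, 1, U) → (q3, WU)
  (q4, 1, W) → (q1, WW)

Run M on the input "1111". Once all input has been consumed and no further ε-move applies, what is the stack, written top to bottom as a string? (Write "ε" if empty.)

(q0, 1111, $)
  read 1, top $: go to q0, push U$ → (q0, 111, U$)
  read 1, top U: go to q0, push WU → (q0, 11, WU$)
  ε-move, top W: go to q1, push U → (q1, 11, UU$)
  read 1, top U: go to q4, push ε → (q4, 1, U$)
  read 1, top U: go to q3, push WU → (q3, ε, WU$)
All input consumed in state q3 with stack WU$.

WU$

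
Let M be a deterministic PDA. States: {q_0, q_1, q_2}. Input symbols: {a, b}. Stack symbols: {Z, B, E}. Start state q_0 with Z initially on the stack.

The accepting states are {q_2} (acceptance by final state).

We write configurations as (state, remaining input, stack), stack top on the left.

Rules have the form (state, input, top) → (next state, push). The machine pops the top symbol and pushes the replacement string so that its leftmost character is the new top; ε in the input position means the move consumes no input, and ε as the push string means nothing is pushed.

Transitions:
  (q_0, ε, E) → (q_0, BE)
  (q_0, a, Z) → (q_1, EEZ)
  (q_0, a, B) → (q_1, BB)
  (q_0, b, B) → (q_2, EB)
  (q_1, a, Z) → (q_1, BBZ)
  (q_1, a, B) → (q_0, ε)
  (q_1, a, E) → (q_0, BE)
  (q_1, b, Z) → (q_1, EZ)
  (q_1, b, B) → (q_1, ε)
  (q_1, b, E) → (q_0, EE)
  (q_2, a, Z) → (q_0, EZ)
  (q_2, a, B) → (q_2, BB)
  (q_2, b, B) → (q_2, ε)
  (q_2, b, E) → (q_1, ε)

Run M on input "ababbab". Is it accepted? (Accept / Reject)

(q_0, ababbab, Z)
  read a, top Z: go to q_1, push EEZ → (q_1, babbab, EEZ)
  read b, top E: go to q_0, push EE → (q_0, abbab, EEEZ)
  ε-move, top E: go to q_0, push BE → (q_0, abbab, BEEEZ)
  read a, top B: go to q_1, push BB → (q_1, bbab, BBEEEZ)
  read b, top B: go to q_1, push ε → (q_1, bab, BEEEZ)
  read b, top B: go to q_1, push ε → (q_1, ab, EEEZ)
  read a, top E: go to q_0, push BE → (q_0, b, BEEEZ)
  read b, top B: go to q_2, push EB → (q_2, ε, EBEEEZ)
All input consumed; state q_2 ∈ F.

Accept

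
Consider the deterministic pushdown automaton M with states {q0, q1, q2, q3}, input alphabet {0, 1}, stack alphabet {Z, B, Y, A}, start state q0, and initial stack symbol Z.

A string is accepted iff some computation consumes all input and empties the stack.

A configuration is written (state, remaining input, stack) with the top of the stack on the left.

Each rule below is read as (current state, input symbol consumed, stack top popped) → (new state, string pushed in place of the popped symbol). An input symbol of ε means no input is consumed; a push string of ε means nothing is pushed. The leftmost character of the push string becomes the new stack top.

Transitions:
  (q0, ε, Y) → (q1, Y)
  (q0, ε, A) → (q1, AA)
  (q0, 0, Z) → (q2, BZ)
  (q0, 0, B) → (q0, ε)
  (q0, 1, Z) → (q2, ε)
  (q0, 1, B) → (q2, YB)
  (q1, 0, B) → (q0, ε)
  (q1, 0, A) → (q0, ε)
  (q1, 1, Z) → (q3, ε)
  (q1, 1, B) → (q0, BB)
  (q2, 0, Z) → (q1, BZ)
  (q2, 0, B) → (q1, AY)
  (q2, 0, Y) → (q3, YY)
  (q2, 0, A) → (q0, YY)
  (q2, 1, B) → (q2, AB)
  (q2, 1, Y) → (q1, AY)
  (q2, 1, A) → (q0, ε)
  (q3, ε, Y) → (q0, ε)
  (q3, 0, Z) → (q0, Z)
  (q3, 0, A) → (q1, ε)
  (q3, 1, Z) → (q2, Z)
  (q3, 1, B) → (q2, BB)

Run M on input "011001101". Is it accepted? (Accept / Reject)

Accept

(q0, 011001101, Z) ⊢ (q2, 11001101, BZ) ⊢ (q2, 1001101, ABZ) ⊢ (q0, 001101, BZ) ⊢ (q0, 01101, Z) ⊢ (q2, 1101, BZ) ⊢ (q2, 101, ABZ) ⊢ (q0, 01, BZ) ⊢ (q0, 1, Z) ⊢ (q2, ε, ε)
All input consumed and the stack is empty.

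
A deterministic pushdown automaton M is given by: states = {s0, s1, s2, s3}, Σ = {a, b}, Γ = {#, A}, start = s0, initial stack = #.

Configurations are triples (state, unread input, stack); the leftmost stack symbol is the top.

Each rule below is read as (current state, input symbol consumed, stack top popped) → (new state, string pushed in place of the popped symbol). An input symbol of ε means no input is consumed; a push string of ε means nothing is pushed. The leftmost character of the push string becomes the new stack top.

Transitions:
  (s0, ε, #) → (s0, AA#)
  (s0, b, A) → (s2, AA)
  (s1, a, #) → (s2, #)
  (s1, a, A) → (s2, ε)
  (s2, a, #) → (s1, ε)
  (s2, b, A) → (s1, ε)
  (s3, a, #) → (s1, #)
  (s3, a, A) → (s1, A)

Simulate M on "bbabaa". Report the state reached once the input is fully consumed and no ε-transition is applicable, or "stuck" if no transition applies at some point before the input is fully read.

s1

(s0, bbabaa, #)
  ε-move, top #: go to s0, push AA# → (s0, bbabaa, AA#)
  read b, top A: go to s2, push AA → (s2, babaa, AAA#)
  read b, top A: go to s1, push ε → (s1, abaa, AA#)
  read a, top A: go to s2, push ε → (s2, baa, A#)
  read b, top A: go to s1, push ε → (s1, aa, #)
  read a, top #: go to s2, push # → (s2, a, #)
  read a, top #: go to s1, push ε → (s1, ε, ε)
All input consumed; M is in state s1.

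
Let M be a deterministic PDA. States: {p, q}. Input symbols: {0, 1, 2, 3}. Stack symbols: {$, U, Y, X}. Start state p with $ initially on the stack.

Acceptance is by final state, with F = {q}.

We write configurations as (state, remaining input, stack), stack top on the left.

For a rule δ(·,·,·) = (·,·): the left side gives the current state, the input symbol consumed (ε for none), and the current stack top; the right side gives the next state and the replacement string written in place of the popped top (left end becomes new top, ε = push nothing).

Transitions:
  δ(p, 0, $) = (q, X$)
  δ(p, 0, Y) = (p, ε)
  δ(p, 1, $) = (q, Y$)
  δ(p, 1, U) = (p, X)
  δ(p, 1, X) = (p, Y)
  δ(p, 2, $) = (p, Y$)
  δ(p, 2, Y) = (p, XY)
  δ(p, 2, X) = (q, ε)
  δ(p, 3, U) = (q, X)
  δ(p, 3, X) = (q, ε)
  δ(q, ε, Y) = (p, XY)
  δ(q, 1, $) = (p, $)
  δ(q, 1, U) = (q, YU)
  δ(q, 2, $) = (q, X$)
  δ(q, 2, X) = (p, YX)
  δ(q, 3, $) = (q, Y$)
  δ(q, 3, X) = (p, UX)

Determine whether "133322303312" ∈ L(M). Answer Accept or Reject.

Reject

(p, 133322303312, $)
  read 1, top $: go to q, push Y$ → (q, 33322303312, Y$)
  ε-move, top Y: go to p, push XY → (p, 33322303312, XY$)
  read 3, top X: go to q, push ε → (q, 3322303312, Y$)
  ε-move, top Y: go to p, push XY → (p, 3322303312, XY$)
  read 3, top X: go to q, push ε → (q, 322303312, Y$)
  ε-move, top Y: go to p, push XY → (p, 322303312, XY$)
  read 3, top X: go to q, push ε → (q, 22303312, Y$)
  ε-move, top Y: go to p, push XY → (p, 22303312, XY$)
  read 2, top X: go to q, push ε → (q, 2303312, Y$)
  ε-move, top Y: go to p, push XY → (p, 2303312, XY$)
  read 2, top X: go to q, push ε → (q, 303312, Y$)
  ε-move, top Y: go to p, push XY → (p, 303312, XY$)
  read 3, top X: go to q, push ε → (q, 03312, Y$)
  ε-move, top Y: go to p, push XY → (p, 03312, XY$)
No transition applies at (p, 03312, XY$); input not fully consumed.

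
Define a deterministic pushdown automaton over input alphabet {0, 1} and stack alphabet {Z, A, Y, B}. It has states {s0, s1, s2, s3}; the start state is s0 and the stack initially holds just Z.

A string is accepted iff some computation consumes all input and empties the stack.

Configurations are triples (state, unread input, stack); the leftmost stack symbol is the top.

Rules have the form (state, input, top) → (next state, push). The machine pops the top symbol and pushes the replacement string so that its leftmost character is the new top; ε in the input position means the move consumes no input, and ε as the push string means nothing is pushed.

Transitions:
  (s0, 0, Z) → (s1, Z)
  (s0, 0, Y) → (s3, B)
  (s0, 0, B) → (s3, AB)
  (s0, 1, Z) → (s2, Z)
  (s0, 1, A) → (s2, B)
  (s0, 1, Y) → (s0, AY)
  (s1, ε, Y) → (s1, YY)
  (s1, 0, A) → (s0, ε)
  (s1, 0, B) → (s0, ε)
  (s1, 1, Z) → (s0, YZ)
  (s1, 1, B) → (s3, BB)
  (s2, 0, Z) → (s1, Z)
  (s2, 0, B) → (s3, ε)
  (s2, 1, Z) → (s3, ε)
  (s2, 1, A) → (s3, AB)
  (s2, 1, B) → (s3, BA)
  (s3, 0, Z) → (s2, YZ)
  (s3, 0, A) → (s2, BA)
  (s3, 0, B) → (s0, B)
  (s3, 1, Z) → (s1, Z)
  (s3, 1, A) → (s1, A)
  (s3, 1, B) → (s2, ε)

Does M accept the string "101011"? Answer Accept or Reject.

(s0, 101011, Z)
  read 1, top Z: go to s2, push Z → (s2, 01011, Z)
  read 0, top Z: go to s1, push Z → (s1, 1011, Z)
  read 1, top Z: go to s0, push YZ → (s0, 011, YZ)
  read 0, top Y: go to s3, push B → (s3, 11, BZ)
  read 1, top B: go to s2, push ε → (s2, 1, Z)
  read 1, top Z: go to s3, push ε → (s3, ε, ε)
All input consumed and the stack is empty.

Accept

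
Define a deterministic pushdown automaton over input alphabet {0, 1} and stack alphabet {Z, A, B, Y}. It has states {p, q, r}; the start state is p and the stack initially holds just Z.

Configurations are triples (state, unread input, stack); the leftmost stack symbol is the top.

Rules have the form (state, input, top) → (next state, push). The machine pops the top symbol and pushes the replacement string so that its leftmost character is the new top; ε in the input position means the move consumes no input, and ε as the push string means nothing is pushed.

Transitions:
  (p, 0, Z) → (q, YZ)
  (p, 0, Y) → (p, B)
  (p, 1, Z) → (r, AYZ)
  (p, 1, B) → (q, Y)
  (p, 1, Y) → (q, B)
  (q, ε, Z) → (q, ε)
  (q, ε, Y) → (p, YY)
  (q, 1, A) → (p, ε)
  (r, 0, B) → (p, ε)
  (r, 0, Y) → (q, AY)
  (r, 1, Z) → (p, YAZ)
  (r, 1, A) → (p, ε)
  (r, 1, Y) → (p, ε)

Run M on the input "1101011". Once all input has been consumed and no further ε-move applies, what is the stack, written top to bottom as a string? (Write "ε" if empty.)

(p, 1101011, Z)
  read 1, top Z: go to r, push AYZ → (r, 101011, AYZ)
  read 1, top A: go to p, push ε → (p, 01011, YZ)
  read 0, top Y: go to p, push B → (p, 1011, BZ)
  read 1, top B: go to q, push Y → (q, 011, YZ)
  ε-move, top Y: go to p, push YY → (p, 011, YYZ)
  read 0, top Y: go to p, push B → (p, 11, BYZ)
  read 1, top B: go to q, push Y → (q, 1, YYZ)
  ε-move, top Y: go to p, push YY → (p, 1, YYYZ)
  read 1, top Y: go to q, push B → (q, ε, BYYZ)
All input consumed in state q with stack BYYZ.

BYYZ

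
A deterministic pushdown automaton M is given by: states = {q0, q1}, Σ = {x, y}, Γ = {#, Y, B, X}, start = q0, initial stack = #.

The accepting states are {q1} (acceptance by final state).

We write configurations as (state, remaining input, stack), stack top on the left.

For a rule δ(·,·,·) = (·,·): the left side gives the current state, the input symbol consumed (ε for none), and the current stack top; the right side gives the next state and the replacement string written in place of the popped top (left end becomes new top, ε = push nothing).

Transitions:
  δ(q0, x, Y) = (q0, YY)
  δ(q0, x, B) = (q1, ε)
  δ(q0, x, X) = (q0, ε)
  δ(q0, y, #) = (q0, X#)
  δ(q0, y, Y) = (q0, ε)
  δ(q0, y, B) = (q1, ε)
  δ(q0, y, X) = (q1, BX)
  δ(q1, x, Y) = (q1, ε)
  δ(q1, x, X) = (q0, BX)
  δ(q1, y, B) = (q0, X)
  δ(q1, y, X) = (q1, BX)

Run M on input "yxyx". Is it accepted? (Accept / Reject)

(q0, yxyx, #)
  read y, top #: go to q0, push X# → (q0, xyx, X#)
  read x, top X: go to q0, push ε → (q0, yx, #)
  read y, top #: go to q0, push X# → (q0, x, X#)
  read x, top X: go to q0, push ε → (q0, ε, #)
All input consumed; state q0 ∉ F and no further ε-move applies.

Reject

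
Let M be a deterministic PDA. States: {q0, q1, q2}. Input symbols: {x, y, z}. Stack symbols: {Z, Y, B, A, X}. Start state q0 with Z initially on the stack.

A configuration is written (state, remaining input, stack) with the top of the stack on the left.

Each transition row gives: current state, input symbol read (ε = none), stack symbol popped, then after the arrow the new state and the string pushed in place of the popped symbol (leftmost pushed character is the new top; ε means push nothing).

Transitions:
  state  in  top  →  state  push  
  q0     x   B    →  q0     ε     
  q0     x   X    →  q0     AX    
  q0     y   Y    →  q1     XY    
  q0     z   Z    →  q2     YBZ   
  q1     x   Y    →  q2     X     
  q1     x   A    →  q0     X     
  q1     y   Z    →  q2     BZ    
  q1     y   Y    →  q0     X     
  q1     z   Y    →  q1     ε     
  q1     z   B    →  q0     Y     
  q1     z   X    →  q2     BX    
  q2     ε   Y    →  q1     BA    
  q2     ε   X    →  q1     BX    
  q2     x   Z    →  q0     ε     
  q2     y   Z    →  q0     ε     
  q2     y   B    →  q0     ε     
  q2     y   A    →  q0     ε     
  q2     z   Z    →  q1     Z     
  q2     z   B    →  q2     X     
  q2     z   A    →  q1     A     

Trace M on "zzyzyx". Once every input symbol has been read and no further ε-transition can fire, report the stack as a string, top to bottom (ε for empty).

AXYABZ

(q0, zzyzyx, Z)
  read z, top Z: go to q2, push YBZ → (q2, zyzyx, YBZ)
  ε-move, top Y: go to q1, push BA → (q1, zyzyx, BABZ)
  read z, top B: go to q0, push Y → (q0, yzyx, YABZ)
  read y, top Y: go to q1, push XY → (q1, zyx, XYABZ)
  read z, top X: go to q2, push BX → (q2, yx, BXYABZ)
  read y, top B: go to q0, push ε → (q0, x, XYABZ)
  read x, top X: go to q0, push AX → (q0, ε, AXYABZ)
All input consumed in state q0 with stack AXYABZ.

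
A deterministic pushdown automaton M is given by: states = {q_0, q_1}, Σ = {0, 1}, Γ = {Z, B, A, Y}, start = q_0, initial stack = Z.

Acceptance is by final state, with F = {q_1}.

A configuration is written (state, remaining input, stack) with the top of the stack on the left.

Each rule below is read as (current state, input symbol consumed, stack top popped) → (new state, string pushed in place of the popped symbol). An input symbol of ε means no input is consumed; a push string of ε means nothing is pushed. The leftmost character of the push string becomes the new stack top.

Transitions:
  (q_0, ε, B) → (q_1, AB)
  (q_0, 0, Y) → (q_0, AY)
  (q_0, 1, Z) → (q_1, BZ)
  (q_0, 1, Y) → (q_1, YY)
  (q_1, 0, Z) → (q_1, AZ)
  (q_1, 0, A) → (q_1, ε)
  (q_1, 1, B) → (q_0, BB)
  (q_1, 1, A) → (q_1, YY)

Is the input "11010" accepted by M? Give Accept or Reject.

Accept

(q_0, 11010, Z)
  read 1, top Z: go to q_1, push BZ → (q_1, 1010, BZ)
  read 1, top B: go to q_0, push BB → (q_0, 010, BBZ)
  ε-move, top B: go to q_1, push AB → (q_1, 010, ABBZ)
  read 0, top A: go to q_1, push ε → (q_1, 10, BBZ)
  read 1, top B: go to q_0, push BB → (q_0, 0, BBBZ)
  ε-move, top B: go to q_1, push AB → (q_1, 0, ABBBZ)
  read 0, top A: go to q_1, push ε → (q_1, ε, BBBZ)
All input consumed; state q_1 ∈ F.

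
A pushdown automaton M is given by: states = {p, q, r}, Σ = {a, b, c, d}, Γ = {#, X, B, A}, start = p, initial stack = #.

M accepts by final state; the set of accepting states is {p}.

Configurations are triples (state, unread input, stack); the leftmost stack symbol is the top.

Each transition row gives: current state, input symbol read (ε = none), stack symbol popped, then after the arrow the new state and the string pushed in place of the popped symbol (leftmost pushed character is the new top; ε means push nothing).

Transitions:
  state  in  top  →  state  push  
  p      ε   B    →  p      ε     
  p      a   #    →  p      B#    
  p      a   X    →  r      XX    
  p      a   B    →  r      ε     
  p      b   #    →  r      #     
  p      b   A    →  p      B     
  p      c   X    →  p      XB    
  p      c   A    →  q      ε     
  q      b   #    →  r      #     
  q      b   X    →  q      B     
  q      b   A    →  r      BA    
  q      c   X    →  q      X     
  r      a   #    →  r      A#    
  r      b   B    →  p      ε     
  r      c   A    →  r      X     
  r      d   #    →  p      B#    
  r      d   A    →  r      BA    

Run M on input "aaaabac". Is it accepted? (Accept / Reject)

Reject

No computation consumes all input and reaches a final state.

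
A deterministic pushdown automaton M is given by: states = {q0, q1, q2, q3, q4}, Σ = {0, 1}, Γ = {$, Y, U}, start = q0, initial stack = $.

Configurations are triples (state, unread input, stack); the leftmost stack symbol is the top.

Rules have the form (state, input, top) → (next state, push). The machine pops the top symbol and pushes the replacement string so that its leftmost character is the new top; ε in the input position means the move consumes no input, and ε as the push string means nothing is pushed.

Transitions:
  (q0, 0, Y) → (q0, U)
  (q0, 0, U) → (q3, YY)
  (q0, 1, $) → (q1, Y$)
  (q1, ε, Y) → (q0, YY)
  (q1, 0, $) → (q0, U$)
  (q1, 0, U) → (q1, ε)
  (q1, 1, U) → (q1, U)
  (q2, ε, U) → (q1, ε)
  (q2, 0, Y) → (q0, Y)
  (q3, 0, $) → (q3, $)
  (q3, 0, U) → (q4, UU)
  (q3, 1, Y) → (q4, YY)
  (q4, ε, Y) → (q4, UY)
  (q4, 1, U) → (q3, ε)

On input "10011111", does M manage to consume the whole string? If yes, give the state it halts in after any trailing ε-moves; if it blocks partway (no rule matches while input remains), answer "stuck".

q4

(q0, 10011111, $)
  read 1, top $: go to q1, push Y$ → (q1, 0011111, Y$)
  ε-move, top Y: go to q0, push YY → (q0, 0011111, YY$)
  read 0, top Y: go to q0, push U → (q0, 011111, UY$)
  read 0, top U: go to q3, push YY → (q3, 11111, YYY$)
  read 1, top Y: go to q4, push YY → (q4, 1111, YYYY$)
  ε-move, top Y: go to q4, push UY → (q4, 1111, UYYYY$)
  read 1, top U: go to q3, push ε → (q3, 111, YYYY$)
  read 1, top Y: go to q4, push YY → (q4, 11, YYYYY$)
  ε-move, top Y: go to q4, push UY → (q4, 11, UYYYYY$)
  read 1, top U: go to q3, push ε → (q3, 1, YYYYY$)
  read 1, top Y: go to q4, push YY → (q4, ε, YYYYYY$)
  ε-move, top Y: go to q4, push UY → (q4, ε, UYYYYYY$)
All input consumed; M is in state q4.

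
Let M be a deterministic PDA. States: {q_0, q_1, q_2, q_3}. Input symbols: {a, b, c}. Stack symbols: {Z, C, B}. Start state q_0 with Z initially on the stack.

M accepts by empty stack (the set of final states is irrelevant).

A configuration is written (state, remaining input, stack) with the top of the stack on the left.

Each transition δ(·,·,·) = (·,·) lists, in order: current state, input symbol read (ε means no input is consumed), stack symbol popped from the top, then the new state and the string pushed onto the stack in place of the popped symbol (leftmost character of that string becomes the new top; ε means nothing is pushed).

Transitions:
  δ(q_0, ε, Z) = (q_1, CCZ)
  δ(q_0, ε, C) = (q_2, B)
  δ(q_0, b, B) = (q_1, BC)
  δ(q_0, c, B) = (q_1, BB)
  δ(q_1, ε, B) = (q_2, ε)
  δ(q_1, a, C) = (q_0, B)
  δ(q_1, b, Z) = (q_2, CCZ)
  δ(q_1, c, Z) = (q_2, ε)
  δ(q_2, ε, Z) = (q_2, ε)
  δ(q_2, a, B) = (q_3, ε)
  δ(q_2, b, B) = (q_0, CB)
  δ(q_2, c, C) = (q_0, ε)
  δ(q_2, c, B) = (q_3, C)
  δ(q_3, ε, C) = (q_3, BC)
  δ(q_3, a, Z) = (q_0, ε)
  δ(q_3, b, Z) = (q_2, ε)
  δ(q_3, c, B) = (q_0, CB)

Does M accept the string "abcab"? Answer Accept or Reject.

Accept

(q_0, abcab, Z)
  ε-move, top Z: go to q_1, push CCZ → (q_1, abcab, CCZ)
  read a, top C: go to q_0, push B → (q_0, bcab, BCZ)
  read b, top B: go to q_1, push BC → (q_1, cab, BCCZ)
  ε-move, top B: go to q_2, push ε → (q_2, cab, CCZ)
  read c, top C: go to q_0, push ε → (q_0, ab, CZ)
  ε-move, top C: go to q_2, push B → (q_2, ab, BZ)
  read a, top B: go to q_3, push ε → (q_3, b, Z)
  read b, top Z: go to q_2, push ε → (q_2, ε, ε)
All input consumed and the stack is empty.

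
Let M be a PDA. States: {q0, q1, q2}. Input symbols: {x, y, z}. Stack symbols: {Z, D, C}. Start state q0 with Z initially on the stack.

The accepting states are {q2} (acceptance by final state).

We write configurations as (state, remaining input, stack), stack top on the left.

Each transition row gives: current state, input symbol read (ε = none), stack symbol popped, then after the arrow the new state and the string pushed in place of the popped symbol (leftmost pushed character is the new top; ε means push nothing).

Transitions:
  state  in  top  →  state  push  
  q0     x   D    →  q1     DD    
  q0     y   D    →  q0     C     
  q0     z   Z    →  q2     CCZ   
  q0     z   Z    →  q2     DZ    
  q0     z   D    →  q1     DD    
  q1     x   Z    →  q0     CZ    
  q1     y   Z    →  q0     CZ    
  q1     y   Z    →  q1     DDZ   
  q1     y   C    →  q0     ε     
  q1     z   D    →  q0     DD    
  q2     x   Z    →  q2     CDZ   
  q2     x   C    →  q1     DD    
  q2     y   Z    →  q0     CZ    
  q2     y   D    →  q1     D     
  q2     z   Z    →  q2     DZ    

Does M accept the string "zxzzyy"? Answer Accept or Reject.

No computation consumes all input and reaches a final state.

Reject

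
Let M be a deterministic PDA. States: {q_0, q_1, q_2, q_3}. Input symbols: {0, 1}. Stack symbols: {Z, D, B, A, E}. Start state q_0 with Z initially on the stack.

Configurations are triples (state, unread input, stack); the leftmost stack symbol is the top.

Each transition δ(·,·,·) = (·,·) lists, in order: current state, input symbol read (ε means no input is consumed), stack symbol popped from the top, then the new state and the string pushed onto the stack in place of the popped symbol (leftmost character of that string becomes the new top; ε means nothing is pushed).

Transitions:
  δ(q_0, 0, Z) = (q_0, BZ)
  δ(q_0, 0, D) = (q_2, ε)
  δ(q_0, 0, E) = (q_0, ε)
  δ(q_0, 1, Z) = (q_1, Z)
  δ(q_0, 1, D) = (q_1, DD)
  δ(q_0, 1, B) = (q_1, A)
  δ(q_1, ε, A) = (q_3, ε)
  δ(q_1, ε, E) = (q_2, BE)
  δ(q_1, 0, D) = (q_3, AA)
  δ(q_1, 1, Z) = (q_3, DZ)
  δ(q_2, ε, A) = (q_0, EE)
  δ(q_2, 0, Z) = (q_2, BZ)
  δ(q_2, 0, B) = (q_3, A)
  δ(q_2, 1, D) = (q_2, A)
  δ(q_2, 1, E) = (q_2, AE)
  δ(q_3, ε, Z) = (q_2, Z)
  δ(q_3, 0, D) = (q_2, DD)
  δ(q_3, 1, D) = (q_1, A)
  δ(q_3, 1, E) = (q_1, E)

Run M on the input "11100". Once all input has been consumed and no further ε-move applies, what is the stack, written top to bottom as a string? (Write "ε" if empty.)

(q_0, 11100, Z)
  read 1, top Z: go to q_1, push Z → (q_1, 1100, Z)
  read 1, top Z: go to q_3, push DZ → (q_3, 100, DZ)
  read 1, top D: go to q_1, push A → (q_1, 00, AZ)
  ε-move, top A: go to q_3, push ε → (q_3, 00, Z)
  ε-move, top Z: go to q_2, push Z → (q_2, 00, Z)
  read 0, top Z: go to q_2, push BZ → (q_2, 0, BZ)
  read 0, top B: go to q_3, push A → (q_3, ε, AZ)
All input consumed in state q_3 with stack AZ.

AZ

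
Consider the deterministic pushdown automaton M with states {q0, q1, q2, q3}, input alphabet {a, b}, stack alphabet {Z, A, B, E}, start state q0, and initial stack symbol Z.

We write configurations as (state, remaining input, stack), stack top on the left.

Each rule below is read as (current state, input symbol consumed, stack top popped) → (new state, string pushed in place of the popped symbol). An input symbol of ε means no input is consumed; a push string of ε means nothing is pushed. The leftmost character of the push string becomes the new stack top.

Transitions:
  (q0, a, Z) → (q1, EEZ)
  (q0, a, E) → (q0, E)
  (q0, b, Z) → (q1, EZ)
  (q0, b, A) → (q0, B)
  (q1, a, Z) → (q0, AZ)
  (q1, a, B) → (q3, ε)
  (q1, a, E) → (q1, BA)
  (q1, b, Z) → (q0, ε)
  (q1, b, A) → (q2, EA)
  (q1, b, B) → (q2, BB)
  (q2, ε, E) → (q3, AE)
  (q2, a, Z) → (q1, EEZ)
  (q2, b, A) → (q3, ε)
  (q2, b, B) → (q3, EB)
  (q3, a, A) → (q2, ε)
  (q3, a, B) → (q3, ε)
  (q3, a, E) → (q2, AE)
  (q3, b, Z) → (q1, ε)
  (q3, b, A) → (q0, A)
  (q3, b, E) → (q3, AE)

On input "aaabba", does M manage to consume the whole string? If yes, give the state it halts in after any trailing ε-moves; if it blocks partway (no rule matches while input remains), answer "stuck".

(q0, aaabba, Z)
  read a, top Z: go to q1, push EEZ → (q1, aabba, EEZ)
  read a, top E: go to q1, push BA → (q1, abba, BAEZ)
  read a, top B: go to q3, push ε → (q3, bba, AEZ)
  read b, top A: go to q0, push A → (q0, ba, AEZ)
  read b, top A: go to q0, push B → (q0, a, BEZ)
No transition for (q0, a, top B); M blocks with input a remaining.

stuck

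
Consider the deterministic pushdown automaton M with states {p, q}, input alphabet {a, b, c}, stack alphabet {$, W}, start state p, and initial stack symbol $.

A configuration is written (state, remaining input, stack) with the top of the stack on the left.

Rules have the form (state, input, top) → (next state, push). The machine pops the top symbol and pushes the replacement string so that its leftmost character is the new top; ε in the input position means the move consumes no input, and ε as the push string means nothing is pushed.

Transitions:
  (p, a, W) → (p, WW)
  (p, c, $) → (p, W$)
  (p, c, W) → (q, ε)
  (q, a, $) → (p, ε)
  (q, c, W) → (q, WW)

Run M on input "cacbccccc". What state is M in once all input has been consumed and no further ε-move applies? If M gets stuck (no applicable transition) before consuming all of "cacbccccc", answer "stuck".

stuck

(p, cacbccccc, $)
  read c, top $: go to p, push W$ → (p, acbccccc, W$)
  read a, top W: go to p, push WW → (p, cbccccc, WW$)
  read c, top W: go to q, push ε → (q, bccccc, W$)
No transition for (q, b, top W); M blocks with input bccccc remaining.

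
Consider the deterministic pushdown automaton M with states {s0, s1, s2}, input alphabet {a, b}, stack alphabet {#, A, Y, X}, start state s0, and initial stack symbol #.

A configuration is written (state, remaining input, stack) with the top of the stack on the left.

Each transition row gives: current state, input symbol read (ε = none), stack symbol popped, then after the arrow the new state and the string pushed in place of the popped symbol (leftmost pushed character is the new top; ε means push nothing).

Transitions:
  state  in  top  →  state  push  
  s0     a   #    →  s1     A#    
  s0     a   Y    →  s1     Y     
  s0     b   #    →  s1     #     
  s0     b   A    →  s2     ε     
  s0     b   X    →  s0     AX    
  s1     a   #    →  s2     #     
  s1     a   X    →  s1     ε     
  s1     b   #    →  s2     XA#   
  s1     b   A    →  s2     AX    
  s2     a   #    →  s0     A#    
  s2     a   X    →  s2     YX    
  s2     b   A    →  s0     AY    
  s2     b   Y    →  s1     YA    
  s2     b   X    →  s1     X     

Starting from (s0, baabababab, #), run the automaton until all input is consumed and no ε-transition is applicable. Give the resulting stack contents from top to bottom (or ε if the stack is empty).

(s0, baabababab, #)
  read b, top #: go to s1, push # → (s1, aabababab, #)
  read a, top #: go to s2, push # → (s2, abababab, #)
  read a, top #: go to s0, push A# → (s0, bababab, A#)
  read b, top A: go to s2, push ε → (s2, ababab, #)
  read a, top #: go to s0, push A# → (s0, babab, A#)
  read b, top A: go to s2, push ε → (s2, abab, #)
  read a, top #: go to s0, push A# → (s0, bab, A#)
  read b, top A: go to s2, push ε → (s2, ab, #)
  read a, top #: go to s0, push A# → (s0, b, A#)
  read b, top A: go to s2, push ε → (s2, ε, #)
All input consumed in state s2 with stack #.

#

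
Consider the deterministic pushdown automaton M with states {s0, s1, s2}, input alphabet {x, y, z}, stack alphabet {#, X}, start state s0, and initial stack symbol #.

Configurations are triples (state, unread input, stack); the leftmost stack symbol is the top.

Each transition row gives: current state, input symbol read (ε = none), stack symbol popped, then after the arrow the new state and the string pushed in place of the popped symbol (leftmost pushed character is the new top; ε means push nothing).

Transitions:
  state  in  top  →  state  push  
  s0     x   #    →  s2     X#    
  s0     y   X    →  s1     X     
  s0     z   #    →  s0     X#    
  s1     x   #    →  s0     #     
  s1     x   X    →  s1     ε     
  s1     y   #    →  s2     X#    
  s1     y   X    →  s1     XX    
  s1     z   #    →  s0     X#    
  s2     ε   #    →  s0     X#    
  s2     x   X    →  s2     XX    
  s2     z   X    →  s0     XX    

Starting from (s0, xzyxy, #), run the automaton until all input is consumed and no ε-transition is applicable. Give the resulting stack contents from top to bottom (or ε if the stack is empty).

(s0, xzyxy, #) ⊢ (s2, zyxy, X#) ⊢ (s0, yxy, XX#) ⊢ (s1, xy, XX#) ⊢ (s1, y, X#) ⊢ (s1, ε, XX#)
All input consumed in state s1 with stack XX#.

XX#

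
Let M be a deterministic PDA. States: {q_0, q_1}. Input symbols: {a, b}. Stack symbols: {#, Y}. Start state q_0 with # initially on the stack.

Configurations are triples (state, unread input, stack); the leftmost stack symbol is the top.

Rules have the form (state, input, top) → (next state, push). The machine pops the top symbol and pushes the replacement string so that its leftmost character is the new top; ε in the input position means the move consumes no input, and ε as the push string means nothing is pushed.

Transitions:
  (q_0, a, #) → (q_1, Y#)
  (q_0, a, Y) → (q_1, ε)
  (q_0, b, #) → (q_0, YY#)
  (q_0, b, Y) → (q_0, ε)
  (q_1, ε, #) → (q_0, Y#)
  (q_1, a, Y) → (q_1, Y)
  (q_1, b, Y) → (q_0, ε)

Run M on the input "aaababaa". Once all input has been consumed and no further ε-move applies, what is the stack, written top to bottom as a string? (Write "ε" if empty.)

(q_0, aaababaa, #) ⊢ (q_1, aababaa, Y#) ⊢ (q_1, ababaa, Y#) ⊢ (q_1, babaa, Y#) ⊢ (q_0, abaa, #) ⊢ (q_1, baa, Y#) ⊢ (q_0, aa, #) ⊢ (q_1, a, Y#) ⊢ (q_1, ε, Y#)
All input consumed in state q_1 with stack Y#.

Y#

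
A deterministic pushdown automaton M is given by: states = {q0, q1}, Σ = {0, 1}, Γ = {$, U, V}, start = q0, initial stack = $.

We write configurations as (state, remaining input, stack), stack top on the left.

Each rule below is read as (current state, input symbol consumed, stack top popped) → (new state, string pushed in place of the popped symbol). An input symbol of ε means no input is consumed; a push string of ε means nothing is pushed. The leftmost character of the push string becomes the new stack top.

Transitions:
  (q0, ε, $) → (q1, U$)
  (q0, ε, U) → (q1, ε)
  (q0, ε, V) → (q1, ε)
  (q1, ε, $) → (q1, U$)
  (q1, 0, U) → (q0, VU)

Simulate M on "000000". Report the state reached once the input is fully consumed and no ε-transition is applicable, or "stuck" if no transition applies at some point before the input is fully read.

(q0, 000000, $)
  ε-move, top $: go to q1, push U$ → (q1, 000000, U$)
  read 0, top U: go to q0, push VU → (q0, 00000, VU$)
  ε-move, top V: go to q1, push ε → (q1, 00000, U$)
  read 0, top U: go to q0, push VU → (q0, 0000, VU$)
  ε-move, top V: go to q1, push ε → (q1, 0000, U$)
  read 0, top U: go to q0, push VU → (q0, 000, VU$)
  ε-move, top V: go to q1, push ε → (q1, 000, U$)
  read 0, top U: go to q0, push VU → (q0, 00, VU$)
  ε-move, top V: go to q1, push ε → (q1, 00, U$)
  read 0, top U: go to q0, push VU → (q0, 0, VU$)
  ε-move, top V: go to q1, push ε → (q1, 0, U$)
  read 0, top U: go to q0, push VU → (q0, ε, VU$)
  ε-move, top V: go to q1, push ε → (q1, ε, U$)
All input consumed; M is in state q1.

q1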